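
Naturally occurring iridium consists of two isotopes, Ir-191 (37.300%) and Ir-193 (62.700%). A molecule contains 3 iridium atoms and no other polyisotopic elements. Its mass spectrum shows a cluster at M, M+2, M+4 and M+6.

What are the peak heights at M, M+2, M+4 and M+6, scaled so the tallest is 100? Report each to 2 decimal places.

11.80 : 59.49 : 100.00 : 56.03

Each Ir atom is independently Ir-191 (p = 0.37300) or Ir-193 (q = 0.62700); the cluster is the binomial expansion (p + q)^3.
P(M) = 0.37300^3 = 0.051895
P(M+2) = 3 × 0.37300^2 × 0.62700^1 = 0.261702
P(M+4) = 3 × 0.37300^1 × 0.62700^2 = 0.439911
P(M+6) = 0.62700^3 = 0.246492
The M+4 peak is largest (0.439911); scaling to 100 gives 11.80 : 59.49 : 100.00 : 56.03.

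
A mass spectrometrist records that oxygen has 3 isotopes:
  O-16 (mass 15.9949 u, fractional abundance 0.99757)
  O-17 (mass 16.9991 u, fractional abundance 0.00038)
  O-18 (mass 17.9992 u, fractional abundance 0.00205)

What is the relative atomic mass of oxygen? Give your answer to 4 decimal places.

15.9994 u

The abundance-weighted mean is 0.99757 × 15.9949 + 0.00038 × 16.9991 + 0.00205 × 17.9992
= 15.95603 + 0.00646 + 0.03690 = 15.99939 u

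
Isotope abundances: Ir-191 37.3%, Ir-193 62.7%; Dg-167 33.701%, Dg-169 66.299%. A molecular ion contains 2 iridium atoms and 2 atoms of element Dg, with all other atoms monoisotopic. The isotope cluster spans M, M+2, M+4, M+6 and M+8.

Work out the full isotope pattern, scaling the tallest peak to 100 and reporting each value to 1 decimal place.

Iridium pattern (n=2): 0.139129 : 0.467742 : 0.393129
Element Dg pattern (n=2): 0.11357574 : 0.44686852 : 0.43955574
Convolve the two distributions (both contribute in 2-u steps):
  M: 0.139129×0.11357574 = 0.015802
  M+2: 0.139129×0.44686852 + 0.467742×0.11357574 = 0.115297
  M+4: 0.139129×0.43955574 + 0.467742×0.44686852 + 0.393129×0.11357574 = 0.314824
  M+6: 0.467742×0.43955574 + 0.393129×0.44686852 = 0.381276
  M+8: 0.393129×0.43955574 = 0.172802
Scale to base peak (0.381276) = 100: 4.1 : 30.2 : 82.6 : 100.0 : 45.3

4.1 : 30.2 : 82.6 : 100.0 : 45.3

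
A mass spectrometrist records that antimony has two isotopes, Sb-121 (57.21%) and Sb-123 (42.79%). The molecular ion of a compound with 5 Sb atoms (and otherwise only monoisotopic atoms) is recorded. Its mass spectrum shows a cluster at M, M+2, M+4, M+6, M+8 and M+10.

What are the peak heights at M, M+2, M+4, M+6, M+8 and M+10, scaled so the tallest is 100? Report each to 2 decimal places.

The 5 Sb atoms are independent, so intensities follow the terms of (0.5721 + 0.4279)^5.
P(M) = 0.5721^5 = 0.061286
P(M+2) = 5 × 0.5721^4 × 0.4279^1 = 0.229192
P(M+4) = 10 × 0.5721^3 × 0.4279^2 = 0.342847
P(M+6) = 10 × 0.5721^2 × 0.4279^3 = 0.256431
P(M+8) = 5 × 0.5721^1 × 0.4279^4 = 0.095898
P(M+10) = 0.4279^5 = 0.014345
The M+4 peak is largest (0.342847); scaling to 100 gives 17.88 : 66.85 : 100.00 : 74.79 : 27.97 : 4.18.

17.88 : 66.85 : 100.00 : 74.79 : 27.97 : 4.18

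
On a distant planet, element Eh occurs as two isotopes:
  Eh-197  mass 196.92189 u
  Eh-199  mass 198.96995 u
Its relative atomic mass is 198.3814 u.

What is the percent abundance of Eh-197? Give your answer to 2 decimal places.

28.74%

Writing the weighted mean with unknown fraction x of Eh-197:
196.92189·x + 198.96995·(1 − x) = 198.3814
(196.92189 − 198.96995)·x = 198.3814 − 198.96995
x = -0.58855 / -2.04806 = 0.28737 → 28.74% Eh-197, 71.26% Eh-199.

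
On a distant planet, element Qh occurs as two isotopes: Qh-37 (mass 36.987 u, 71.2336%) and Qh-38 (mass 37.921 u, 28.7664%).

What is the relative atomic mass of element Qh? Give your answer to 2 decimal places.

37.26 u

Ar = Σ fᵢ·mᵢ = 0.712336 × 36.987 + 0.287664 × 37.921
= 26.3472 + 10.9085 = 37.2557 u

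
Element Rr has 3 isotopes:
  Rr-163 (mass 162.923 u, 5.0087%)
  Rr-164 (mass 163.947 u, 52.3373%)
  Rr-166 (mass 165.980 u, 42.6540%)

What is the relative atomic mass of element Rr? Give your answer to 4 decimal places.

164.7629 u

Weight each isotope mass by its fractional abundance: 0.050087 × 162.923 + 0.523373 × 163.947 + 0.426540 × 165.980
= 8.16032 + 85.80543 + 70.79711 = 164.76286 u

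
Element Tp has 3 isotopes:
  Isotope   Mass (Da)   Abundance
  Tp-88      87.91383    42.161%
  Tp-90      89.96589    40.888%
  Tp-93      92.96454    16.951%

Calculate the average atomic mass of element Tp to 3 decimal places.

The abundance-weighted mean is 0.42161 × 87.91383 + 0.40888 × 89.96589 + 0.16951 × 92.96454
= 37.065350 + 36.785253 + 15.758419 = 89.609022 Da

89.609 Da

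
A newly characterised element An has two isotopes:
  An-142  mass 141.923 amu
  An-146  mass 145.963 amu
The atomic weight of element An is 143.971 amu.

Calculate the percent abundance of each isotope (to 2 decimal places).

An-142: 49.31%, An-146: 50.69%

Writing the weighted mean with unknown fraction x of An-142:
141.923·x + 145.963·(1 − x) = 143.971
(141.923 − 145.963)·x = 143.971 − 145.963
x = -1.992 / -4.040 = 0.49307 → 49.31% An-142, 50.69% An-146.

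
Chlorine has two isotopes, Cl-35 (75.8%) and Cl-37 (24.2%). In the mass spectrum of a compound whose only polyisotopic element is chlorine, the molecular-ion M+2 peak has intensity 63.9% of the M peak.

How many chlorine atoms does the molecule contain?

With n Cl atoms, P(M+2)/P(M) = C(n,1)·p^(n−1)q / p^n = n·q/p = n · 0.242/0.758.
n = 0.639 × 0.758/0.242 = 2.00 ≈ 2

2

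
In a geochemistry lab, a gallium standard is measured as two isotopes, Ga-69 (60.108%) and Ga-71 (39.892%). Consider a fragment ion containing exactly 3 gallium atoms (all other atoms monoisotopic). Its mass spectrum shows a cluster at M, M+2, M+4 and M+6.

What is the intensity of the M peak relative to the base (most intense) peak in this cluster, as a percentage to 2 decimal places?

Term probabilities: M 0.2172, M+2 0.4324, M+4 0.2870, M+6 0.0635. Base peak = M+2.
P(M+2) = C(3,1) × 0.60108^2 × 0.39892^1 = 3 × 0.36129717 × 0.39892 = 0.432386 (base)
P(M) = C(3,0) × 0.60108^3 × 0.39892^0 = 1 × 0.2171685 × 1.0000 = 0.217169
Relative intensity = 0.217169 / 0.432386 × 100 = 50.23

50.23%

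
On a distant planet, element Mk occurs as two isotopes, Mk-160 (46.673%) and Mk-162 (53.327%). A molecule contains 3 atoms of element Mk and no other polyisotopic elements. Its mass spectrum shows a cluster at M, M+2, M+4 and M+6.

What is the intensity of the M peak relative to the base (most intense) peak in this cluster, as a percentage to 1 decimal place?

25.5%

(0.46673 + 0.53327)^3 gives M 0.1017, M+2 0.3485, M+4 0.3982, M+6 0.1516; the largest is M+4.
P(M+4) = C(3,2) × 0.46673^1 × 0.53327^2 = 3 × 0.46673 × 0.28437689 = 0.398182 (base)
P(M) = C(3,0) × 0.46673^3 × 0.53327^0 = 1 × 0.10167101 × 1.0000 = 0.101671
Relative intensity = 0.101671 / 0.398182 × 100 = 25.5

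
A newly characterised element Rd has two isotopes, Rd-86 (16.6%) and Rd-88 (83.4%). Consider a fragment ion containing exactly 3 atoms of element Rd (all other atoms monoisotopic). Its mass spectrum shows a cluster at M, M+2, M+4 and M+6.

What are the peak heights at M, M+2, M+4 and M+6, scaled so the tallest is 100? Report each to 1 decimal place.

0.8 : 11.9 : 59.7 : 100.0

Each Rd atom is independently Rd-86 (p = 0.166) or Rd-88 (q = 0.834); the cluster is the binomial expansion (p + q)^3.
P(M) = 0.166^3 = 0.004574
P(M+2) = 3 × 0.166^2 × 0.834^1 = 0.068945
P(M+4) = 3 × 0.166^1 × 0.834^2 = 0.346387
P(M+6) = 0.834^3 = 0.580094
The M+6 peak is largest (0.580094); scaling to 100 gives 0.8 : 11.9 : 59.7 : 100.0.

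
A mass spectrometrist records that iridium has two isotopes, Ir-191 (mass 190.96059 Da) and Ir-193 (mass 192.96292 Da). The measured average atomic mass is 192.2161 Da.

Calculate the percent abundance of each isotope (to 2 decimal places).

With x = fraction of Ir-191 (so Ir-193 is 1 − x):
190.96059·x + 192.96292·(1 − x) = 192.2161
(190.96059 − 192.96292)·x = 192.2161 − 192.96292
x = -0.74682 / -2.00233 = 0.37298 → 37.30% Ir-191, 62.70% Ir-193.

Ir-191: 37.30%, Ir-193: 62.70%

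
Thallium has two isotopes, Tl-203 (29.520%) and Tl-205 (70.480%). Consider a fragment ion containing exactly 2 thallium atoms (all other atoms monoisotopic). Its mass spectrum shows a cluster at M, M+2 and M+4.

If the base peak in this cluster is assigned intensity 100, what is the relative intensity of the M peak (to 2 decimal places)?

Binomial terms of (0.29520 + 0.70480)^2: M 0.0871, M+2 0.4161, M+4 0.4967 → M+4 is the base peak.
P(M+4) = C(2,2) × 0.29520^0 × 0.70480^2 = 1 × 1.0000 × 0.49674304 = 0.496743 (base)
P(M) = C(2,0) × 0.29520^2 × 0.70480^0 = 1 × 0.08714304 × 1.0000 = 0.087143
Relative intensity = 0.087143 / 0.496743 × 100 = 17.54

17.54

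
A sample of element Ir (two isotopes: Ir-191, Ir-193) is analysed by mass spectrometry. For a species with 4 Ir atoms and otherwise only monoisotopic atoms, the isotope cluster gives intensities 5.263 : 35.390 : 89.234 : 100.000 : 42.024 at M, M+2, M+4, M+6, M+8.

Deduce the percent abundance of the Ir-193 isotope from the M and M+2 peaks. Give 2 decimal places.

Write p for the Ir-191 fraction. I(M+2)/I(M) = [C(4,1)·p^3·(1−p)] / p^4 = 4·(1−p)/p = 35.390/5.263 = 6.7243
(1−p)/p = 6.7243/4 = 1.6811  ⇒  p = 1/(1 + 1.6811) = 0.3730
Ir-191: 37.30%, Ir-193: 62.70%.

62.70%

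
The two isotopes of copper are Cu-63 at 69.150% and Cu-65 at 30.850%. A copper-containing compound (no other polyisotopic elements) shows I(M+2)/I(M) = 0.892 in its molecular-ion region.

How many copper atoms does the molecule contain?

2

For n independent Cu atoms, I(M+2)/I(M) = n · (abundance Cu-65) / (abundance Cu-63) = n · 0.30850/0.69150.
n = 0.892 × 0.69150/0.30850 = 2.00 ≈ 2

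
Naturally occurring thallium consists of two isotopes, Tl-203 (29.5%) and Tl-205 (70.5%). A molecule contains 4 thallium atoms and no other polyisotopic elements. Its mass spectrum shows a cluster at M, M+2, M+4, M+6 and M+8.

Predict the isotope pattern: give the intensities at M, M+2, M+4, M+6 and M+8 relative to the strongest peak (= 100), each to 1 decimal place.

1.8 : 17.5 : 62.8 : 100.0 : 59.7

Expanding (0.295 + 0.705)^4:
P(M) = 0.295^4 = 0.007573
P(M+2) = 4 × 0.295^3 × 0.705^1 = 0.072396
P(M+4) = 6 × 0.295^2 × 0.705^2 = 0.259522
P(M+6) = 4 × 0.295^1 × 0.705^3 = 0.413475
P(M+8) = 0.705^4 = 0.247034
The M+6 peak is largest (0.413475); scaling to 100 gives 1.8 : 17.5 : 62.8 : 100.0 : 59.7.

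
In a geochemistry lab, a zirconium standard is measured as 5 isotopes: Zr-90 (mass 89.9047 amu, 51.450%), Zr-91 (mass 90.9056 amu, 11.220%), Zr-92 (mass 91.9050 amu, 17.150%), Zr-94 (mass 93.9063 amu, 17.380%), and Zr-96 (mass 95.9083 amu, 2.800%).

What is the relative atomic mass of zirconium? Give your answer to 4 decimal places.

91.2236 amu

Weight each isotope mass by its fractional abundance: 0.51450 × 89.9047 + 0.11220 × 90.9056 + 0.17150 × 91.9050 + 0.17380 × 93.9063 + 0.02800 × 95.9083
= 46.25597 + 10.19961 + 15.76171 + 16.32091 + 2.68543 = 91.22363 amu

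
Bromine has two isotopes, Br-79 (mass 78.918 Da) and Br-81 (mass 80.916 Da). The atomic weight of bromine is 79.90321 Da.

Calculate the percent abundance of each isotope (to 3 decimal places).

Let x be the fractional abundance of Br-79; then Br-81 has abundance 1 − x.
78.918·x + 80.916·(1 − x) = 79.90321
(78.918 − 80.916)·x = 79.90321 − 80.916
x = -1.01279 / -1.998 = 0.50690 → 50.690% Br-79, 49.310% Br-81.

Br-79: 50.690%, Br-81: 49.310%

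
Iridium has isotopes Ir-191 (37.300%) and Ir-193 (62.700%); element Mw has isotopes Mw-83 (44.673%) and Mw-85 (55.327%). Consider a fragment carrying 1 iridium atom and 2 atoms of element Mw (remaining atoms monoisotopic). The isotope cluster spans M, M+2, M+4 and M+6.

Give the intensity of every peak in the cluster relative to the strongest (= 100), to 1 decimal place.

17.6 : 73.0 : 100.0 : 45.3

Iridium pattern (n=1): 0.3730 : 0.6270
Element Mw pattern (n=2): 0.19956769 : 0.49432461 : 0.30610769
Convolve the two distributions (both contribute in 2-u steps):
  M: 0.3730×0.19956769 = 0.074439
  M+2: 0.3730×0.49432461 + 0.6270×0.19956769 = 0.309512
  M+4: 0.3730×0.30610769 + 0.6270×0.49432461 = 0.424120
  M+6: 0.6270×0.30610769 = 0.191930
Scale to base peak (0.424120) = 100: 17.6 : 73.0 : 100.0 : 45.3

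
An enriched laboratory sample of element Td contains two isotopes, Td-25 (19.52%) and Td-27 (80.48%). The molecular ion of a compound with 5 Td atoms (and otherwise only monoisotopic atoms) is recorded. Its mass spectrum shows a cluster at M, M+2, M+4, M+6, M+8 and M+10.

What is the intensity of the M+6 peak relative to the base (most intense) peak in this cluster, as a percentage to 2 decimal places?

48.51%

(0.1952 + 0.8048)^5 gives M 0.0003, M+2 0.0058, M+4 0.0482, M+6 0.1986, M+8 0.4095, M+10 0.3376; the largest is M+8.
P(M+8) = C(5,4) × 0.1952^1 × 0.8048^4 = 5 × 0.1952 × 0.41951923 = 0.409451 (base)
P(M+6) = C(5,3) × 0.1952^2 × 0.8048^3 = 10 × 0.03810304 × 0.52127141 = 0.198620
Relative intensity = 0.198620 / 0.409451 × 100 = 48.51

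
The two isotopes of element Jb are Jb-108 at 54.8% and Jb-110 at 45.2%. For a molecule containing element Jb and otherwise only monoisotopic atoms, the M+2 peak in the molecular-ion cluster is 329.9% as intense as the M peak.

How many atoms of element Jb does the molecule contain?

4

With n Jb atoms, P(M+2)/P(M) = C(n,1)·p^(n−1)q / p^n = n·q/p = n · 0.452/0.548.
n = 3.299 × 0.548/0.452 = 4.00 ≈ 4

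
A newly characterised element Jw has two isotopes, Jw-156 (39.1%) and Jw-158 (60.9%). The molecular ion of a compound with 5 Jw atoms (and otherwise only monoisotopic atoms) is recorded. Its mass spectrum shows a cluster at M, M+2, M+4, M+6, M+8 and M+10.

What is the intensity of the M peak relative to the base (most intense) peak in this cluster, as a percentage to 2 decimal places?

2.65%

Term probabilities: M 0.0091, M+2 0.0712, M+4 0.2217, M+6 0.3453, M+8 0.2689, M+10 0.0838. Base peak = M+6.
P(M+6) = C(5,3) × 0.391^2 × 0.609^3 = 10 × 0.152881 × 0.22586653 = 0.345307 (base)
P(M) = C(5,0) × 0.391^5 × 0.609^0 = 1 × 0.00913869 × 1.0000 = 0.009139
Relative intensity = 0.009139 / 0.345307 × 100 = 2.65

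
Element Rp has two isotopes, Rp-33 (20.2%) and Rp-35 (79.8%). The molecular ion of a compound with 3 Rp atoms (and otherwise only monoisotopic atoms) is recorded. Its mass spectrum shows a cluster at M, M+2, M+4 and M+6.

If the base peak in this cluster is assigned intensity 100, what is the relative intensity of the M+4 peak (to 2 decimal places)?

75.94

Binomial terms of (0.202 + 0.798)^3: M 0.0082, M+2 0.0977, M+4 0.3859, M+6 0.5082 → M+6 is the base peak.
P(M+6) = C(3,3) × 0.202^0 × 0.798^3 = 1 × 1.0000 × 0.50816959 = 0.508170 (base)
P(M+4) = C(3,2) × 0.202^1 × 0.798^2 = 3 × 0.2020 × 0.636804 = 0.385903
Relative intensity = 0.385903 / 0.508170 × 100 = 75.94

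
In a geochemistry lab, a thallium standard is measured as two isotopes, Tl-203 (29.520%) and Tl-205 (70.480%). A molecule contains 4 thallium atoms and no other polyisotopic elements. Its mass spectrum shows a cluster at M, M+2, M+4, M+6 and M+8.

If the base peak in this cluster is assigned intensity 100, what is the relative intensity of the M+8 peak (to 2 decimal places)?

59.69

Term probabilities: M 0.0076, M+2 0.0725, M+4 0.2597, M+6 0.4134, M+8 0.2468. Base peak = M+6.
P(M+6) = C(4,3) × 0.29520^1 × 0.70480^3 = 4 × 0.2952 × 0.35010449 = 0.413403 (base)
P(M+8) = C(4,4) × 0.29520^0 × 0.70480^4 = 1 × 1.0000 × 0.24675365 = 0.246754
Relative intensity = 0.246754 / 0.413403 × 100 = 59.69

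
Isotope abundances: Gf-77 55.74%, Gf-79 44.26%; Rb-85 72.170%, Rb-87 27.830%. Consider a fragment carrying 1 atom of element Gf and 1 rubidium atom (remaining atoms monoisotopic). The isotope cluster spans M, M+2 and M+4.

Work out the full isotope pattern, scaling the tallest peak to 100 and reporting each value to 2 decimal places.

84.77 : 100.00 : 25.96

Element Gf pattern (n=1): 0.5574 : 0.4426
Rubidium pattern (n=1): 0.7217 : 0.2783
Convolve the two distributions (both contribute in 2-u steps):
  M: 0.5574×0.7217 = 0.402276
  M+2: 0.5574×0.2783 + 0.4426×0.7217 = 0.474549
  M+4: 0.4426×0.2783 = 0.123176
Scale to base peak (0.474549) = 100: 84.77 : 100.00 : 25.96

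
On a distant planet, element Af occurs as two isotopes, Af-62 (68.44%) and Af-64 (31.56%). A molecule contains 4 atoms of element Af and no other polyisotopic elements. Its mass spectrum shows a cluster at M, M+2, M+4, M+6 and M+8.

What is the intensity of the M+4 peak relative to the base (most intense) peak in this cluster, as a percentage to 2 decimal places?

(0.6844 + 0.3156)^4 gives M 0.2194, M+2 0.4047, M+4 0.2799, M+6 0.0861, M+8 0.0099; the largest is M+2.
P(M+2) = C(4,1) × 0.6844^3 × 0.3156^1 = 4 × 0.32057526 × 0.3156 = 0.404694 (base)
P(M+4) = C(4,2) × 0.6844^2 × 0.3156^2 = 6 × 0.46840336 × 0.09960336 = 0.279927
Relative intensity = 0.279927 / 0.404694 × 100 = 69.17

69.17%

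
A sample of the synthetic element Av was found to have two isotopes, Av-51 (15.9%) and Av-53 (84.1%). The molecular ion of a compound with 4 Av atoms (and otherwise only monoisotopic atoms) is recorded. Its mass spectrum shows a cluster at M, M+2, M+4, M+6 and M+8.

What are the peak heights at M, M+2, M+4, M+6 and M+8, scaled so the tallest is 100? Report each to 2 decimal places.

0.13 : 2.70 : 21.45 : 75.62 : 100.00

Each Av atom is independently Av-51 (p = 0.159) or Av-53 (q = 0.841); the cluster is the binomial expansion (p + q)^4.
P(M) = 0.159^4 = 0.000639
P(M+2) = 4 × 0.159^3 × 0.841^1 = 0.013522
P(M+4) = 6 × 0.159^2 × 0.841^2 = 0.107285
P(M+6) = 4 × 0.159^1 × 0.841^3 = 0.378308
P(M+8) = 0.841^4 = 0.500246
The M+8 peak is largest (0.500246); scaling to 100 gives 0.13 : 2.70 : 21.45 : 75.62 : 100.00.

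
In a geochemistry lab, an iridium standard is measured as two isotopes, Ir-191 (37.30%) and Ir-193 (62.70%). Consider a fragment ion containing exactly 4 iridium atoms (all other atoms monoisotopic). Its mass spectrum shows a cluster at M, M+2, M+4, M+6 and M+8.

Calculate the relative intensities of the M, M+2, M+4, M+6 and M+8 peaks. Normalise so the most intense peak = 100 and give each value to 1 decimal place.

Each Ir atom is independently Ir-191 (p = 0.3730) or Ir-193 (q = 0.6270); the cluster is the binomial expansion (p + q)^4.
P(M) = 0.3730^4 = 0.019357
P(M+2) = 4 × 0.3730^3 × 0.6270^1 = 0.130153
P(M+4) = 6 × 0.3730^2 × 0.6270^2 = 0.328174
P(M+6) = 4 × 0.3730^1 × 0.6270^3 = 0.367766
P(M+8) = 0.6270^4 = 0.154550
The M+6 peak is largest (0.367766); scaling to 100 gives 5.3 : 35.4 : 89.2 : 100.0 : 42.0.

5.3 : 35.4 : 89.2 : 100.0 : 42.0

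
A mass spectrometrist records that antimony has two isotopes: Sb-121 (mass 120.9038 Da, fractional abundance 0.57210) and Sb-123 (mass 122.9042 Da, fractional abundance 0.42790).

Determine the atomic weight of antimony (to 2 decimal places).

The abundance-weighted mean is 0.57210 × 120.9038 + 0.42790 × 122.9042
= 69.16906 + 52.59071 = 121.75977 Da

121.76 Da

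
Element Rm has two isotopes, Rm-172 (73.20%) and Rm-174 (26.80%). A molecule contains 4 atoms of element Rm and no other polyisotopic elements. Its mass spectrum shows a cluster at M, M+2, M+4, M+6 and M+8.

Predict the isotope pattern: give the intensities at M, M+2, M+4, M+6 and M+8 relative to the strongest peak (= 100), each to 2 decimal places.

Expanding (0.7320 + 0.2680)^4:
P(M) = 0.7320^4 = 0.287107
P(M+2) = 4 × 0.7320^3 × 0.2680^1 = 0.420463
P(M+4) = 6 × 0.7320^2 × 0.2680^2 = 0.230910
P(M+6) = 4 × 0.7320^1 × 0.2680^3 = 0.056361
P(M+8) = 0.2680^4 = 0.005159
The M+2 peak is largest (0.420463); scaling to 100 gives 68.28 : 100.00 : 54.92 : 13.40 : 1.23.

68.28 : 100.00 : 54.92 : 13.40 : 1.23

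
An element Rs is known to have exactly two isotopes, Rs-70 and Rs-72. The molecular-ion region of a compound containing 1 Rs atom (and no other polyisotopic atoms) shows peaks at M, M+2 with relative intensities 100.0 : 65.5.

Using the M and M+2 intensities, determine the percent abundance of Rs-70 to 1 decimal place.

60.4%

If p is the fraction of Rs that is Rs-70, then I(M+2)/I(M) = [C(1,1)·p^0·(1−p)] / p^1 = 1·(1−p)/p = 65.5/100.0 = 0.6550
(1−p)/p = 0.6550/1 = 0.6550  ⇒  p = 1/(1 + 0.6550) = 0.6042
Rs-70: 60.4%, Rs-72: 39.6%.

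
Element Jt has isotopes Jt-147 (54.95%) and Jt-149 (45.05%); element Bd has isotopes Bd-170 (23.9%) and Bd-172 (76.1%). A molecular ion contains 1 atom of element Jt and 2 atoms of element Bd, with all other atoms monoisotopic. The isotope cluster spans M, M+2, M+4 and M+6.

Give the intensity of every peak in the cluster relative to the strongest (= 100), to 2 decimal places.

6.51 : 46.80 : 100.00 : 54.12

Element Jt pattern (n=1): 0.5495 : 0.4505
Element Bd pattern (n=2): 0.057121 : 0.363758 : 0.579121
Convolve the two distributions (both contribute in 2-u steps):
  M: 0.5495×0.057121 = 0.031388
  M+2: 0.5495×0.363758 + 0.4505×0.057121 = 0.225618
  M+4: 0.5495×0.579121 + 0.4505×0.363758 = 0.482100
  M+6: 0.4505×0.579121 = 0.260894
Scale to base peak (0.482100) = 100: 6.51 : 46.80 : 100.00 : 54.12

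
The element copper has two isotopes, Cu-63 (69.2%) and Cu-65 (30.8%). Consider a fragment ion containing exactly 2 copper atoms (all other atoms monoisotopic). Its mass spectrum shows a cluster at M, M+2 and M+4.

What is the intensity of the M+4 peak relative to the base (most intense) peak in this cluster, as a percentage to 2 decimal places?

19.81%

Term probabilities: M 0.4789, M+2 0.4263, M+4 0.0949. Base peak = M.
P(M) = C(2,0) × 0.692^2 × 0.308^0 = 1 × 0.478864 × 1.0000 = 0.478864 (base)
P(M+4) = C(2,2) × 0.692^0 × 0.308^2 = 1 × 1.0000 × 0.094864 = 0.094864
Relative intensity = 0.094864 / 0.478864 × 100 = 19.81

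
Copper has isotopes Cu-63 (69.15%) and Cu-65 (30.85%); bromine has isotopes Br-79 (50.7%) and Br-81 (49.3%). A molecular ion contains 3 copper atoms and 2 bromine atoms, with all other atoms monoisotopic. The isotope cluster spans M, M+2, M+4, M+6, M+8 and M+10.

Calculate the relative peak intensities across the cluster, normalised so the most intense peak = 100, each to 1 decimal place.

Copper pattern (n=3): 0.33065611 : 0.44254842 : 0.19743483 : 0.02936064
Bromine pattern (n=2): 0.257049 : 0.499902 : 0.243049
Convolve the two distributions (both contribute in 2-u steps):
  M: 0.33065611×0.257049 = 0.084995
  M+2: 0.33065611×0.499902 + 0.44254842×0.257049 = 0.279052
  M+4: 0.33065611×0.243049 + 0.44254842×0.499902 + 0.19743483×0.257049 = 0.352347
  M+6: 0.44254842×0.243049 + 0.19743483×0.499902 + 0.02936064×0.257049 = 0.213806
  M+8: 0.19743483×0.243049 + 0.02936064×0.499902 = 0.062664
  M+10: 0.02936064×0.243049 = 0.007136
Scale to base peak (0.352347) = 100: 24.1 : 79.2 : 100.0 : 60.7 : 17.8 : 2.0

24.1 : 79.2 : 100.0 : 60.7 : 17.8 : 2.0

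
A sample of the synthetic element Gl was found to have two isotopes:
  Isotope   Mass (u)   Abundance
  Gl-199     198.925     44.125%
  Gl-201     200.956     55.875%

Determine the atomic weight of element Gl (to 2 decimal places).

Weight each isotope mass by its fractional abundance: 0.44125 × 198.925 + 0.55875 × 200.956
= 87.7757 + 112.2842 = 200.0599 u

200.06 u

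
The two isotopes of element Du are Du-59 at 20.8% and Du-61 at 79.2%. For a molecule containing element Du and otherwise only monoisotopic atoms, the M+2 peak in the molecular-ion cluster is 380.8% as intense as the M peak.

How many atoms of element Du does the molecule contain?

1

The M+2/M ratio from n Du atoms is n · q/p = n · 0.792/0.208.
n = 3.808 × 0.208/0.792 = 1.00 ≈ 1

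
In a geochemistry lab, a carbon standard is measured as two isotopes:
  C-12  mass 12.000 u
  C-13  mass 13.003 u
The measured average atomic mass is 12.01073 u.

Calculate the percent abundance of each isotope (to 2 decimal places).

Writing the weighted mean with unknown fraction x of C-12:
12.000·x + 13.003·(1 − x) = 12.01073
(12.000 − 13.003)·x = 12.01073 − 13.003
x = -0.99227 / -1.003 = 0.98930 → 98.93% C-12, 1.07% C-13.

C-12: 98.93%, C-13: 1.07%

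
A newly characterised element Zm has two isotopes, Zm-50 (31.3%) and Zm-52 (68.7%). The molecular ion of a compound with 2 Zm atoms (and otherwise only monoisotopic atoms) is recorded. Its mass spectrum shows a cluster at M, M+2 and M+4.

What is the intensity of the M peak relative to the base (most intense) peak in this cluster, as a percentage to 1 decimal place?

20.8%

(0.313 + 0.687)^2 gives M 0.0980, M+2 0.4301, M+4 0.4720; the largest is M+4.
P(M+4) = C(2,2) × 0.313^0 × 0.687^2 = 1 × 1.0000 × 0.471969 = 0.471969 (base)
P(M) = C(2,0) × 0.313^2 × 0.687^0 = 1 × 0.097969 × 1.0000 = 0.097969
Relative intensity = 0.097969 / 0.471969 × 100 = 20.8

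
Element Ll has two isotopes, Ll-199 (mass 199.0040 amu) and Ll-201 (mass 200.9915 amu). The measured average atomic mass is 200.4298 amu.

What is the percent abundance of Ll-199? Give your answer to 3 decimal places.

28.262%

Let x be the fractional abundance of Ll-199; then Ll-201 has abundance 1 − x.
199.0040·x + 200.9915·(1 − x) = 200.4298
(199.0040 − 200.9915)·x = 200.4298 − 200.9915
x = -0.5617 / -1.9875 = 0.28262 → 28.262% Ll-199, 71.738% Ll-201.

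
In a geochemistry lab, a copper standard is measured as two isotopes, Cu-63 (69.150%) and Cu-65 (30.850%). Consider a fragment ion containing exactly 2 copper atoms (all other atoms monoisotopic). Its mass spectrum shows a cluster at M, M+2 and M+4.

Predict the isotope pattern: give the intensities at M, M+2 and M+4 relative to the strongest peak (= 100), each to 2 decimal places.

The 2 Cu atoms are independent, so intensities follow the terms of (0.69150 + 0.30850)^2.
P(M) = 0.69150^2 = 0.478172
P(M+2) = 2 × 0.69150^1 × 0.30850^1 = 0.426656
P(M+4) = 0.30850^2 = 0.095172
The M peak is largest (0.478172); scaling to 100 gives 100.00 : 89.23 : 19.90.

100.00 : 89.23 : 19.90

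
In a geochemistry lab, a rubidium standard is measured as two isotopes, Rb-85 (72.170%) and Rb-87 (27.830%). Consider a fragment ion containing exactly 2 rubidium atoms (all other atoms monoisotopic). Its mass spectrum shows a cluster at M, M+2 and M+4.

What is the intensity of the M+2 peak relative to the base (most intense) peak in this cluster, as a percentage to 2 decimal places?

77.12%

Term probabilities: M 0.5209, M+2 0.4017, M+4 0.0775. Base peak = M.
P(M) = C(2,0) × 0.72170^2 × 0.27830^0 = 1 × 0.52085089 × 1.0000 = 0.520851 (base)
P(M+2) = C(2,1) × 0.72170^1 × 0.27830^1 = 2 × 0.7217 × 0.2783 = 0.401698
Relative intensity = 0.401698 / 0.520851 × 100 = 77.12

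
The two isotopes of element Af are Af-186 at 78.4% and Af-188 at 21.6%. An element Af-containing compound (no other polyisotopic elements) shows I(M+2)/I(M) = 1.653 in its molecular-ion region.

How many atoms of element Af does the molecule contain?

The M+2/M ratio from n Af atoms is n · q/p = n · 0.216/0.784.
n = 1.653 × 0.784/0.216 = 6.00 ≈ 6

6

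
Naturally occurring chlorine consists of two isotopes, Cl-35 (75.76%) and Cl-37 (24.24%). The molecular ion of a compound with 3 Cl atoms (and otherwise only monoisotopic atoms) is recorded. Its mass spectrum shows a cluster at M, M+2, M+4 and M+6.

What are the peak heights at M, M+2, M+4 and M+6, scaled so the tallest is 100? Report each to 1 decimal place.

Expanding (0.7576 + 0.2424)^3:
P(M) = 0.7576^3 = 0.434830
P(M+2) = 3 × 0.7576^2 × 0.2424^1 = 0.417382
P(M+4) = 3 × 0.7576^1 × 0.2424^2 = 0.133545
P(M+6) = 0.2424^3 = 0.014243
The M peak is largest (0.434830); scaling to 100 gives 100.0 : 96.0 : 30.7 : 3.3.

100.0 : 96.0 : 30.7 : 3.3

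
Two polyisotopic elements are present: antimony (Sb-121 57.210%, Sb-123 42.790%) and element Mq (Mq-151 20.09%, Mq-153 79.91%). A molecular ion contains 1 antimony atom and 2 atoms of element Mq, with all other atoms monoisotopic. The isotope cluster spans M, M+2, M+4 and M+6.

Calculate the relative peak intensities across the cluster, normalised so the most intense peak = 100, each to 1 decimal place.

Antimony pattern (n=1): 0.5721 : 0.4279
Element Mq pattern (n=2): 0.04036081 : 0.32107838 : 0.63856081
Convolve the two distributions (both contribute in 2-u steps):
  M: 0.5721×0.04036081 = 0.023090
  M+2: 0.5721×0.32107838 + 0.4279×0.04036081 = 0.200959
  M+4: 0.5721×0.63856081 + 0.4279×0.32107838 = 0.502710
  M+6: 0.4279×0.63856081 = 0.273240
Scale to base peak (0.502710) = 100: 4.6 : 40.0 : 100.0 : 54.4

4.6 : 40.0 : 100.0 : 54.4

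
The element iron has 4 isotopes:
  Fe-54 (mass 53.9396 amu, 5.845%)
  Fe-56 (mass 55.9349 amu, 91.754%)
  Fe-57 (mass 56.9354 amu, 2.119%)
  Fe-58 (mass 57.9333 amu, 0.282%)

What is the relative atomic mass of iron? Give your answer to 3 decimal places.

55.845 amu

Average mass = Σ (abundance × isotope mass) = 0.05845 × 53.9396 + 0.91754 × 55.9349 + 0.02119 × 56.9354 + 0.00282 × 57.9333
= 3.15277 + 51.32251 + 1.20646 + 0.16337 = 55.84511 amu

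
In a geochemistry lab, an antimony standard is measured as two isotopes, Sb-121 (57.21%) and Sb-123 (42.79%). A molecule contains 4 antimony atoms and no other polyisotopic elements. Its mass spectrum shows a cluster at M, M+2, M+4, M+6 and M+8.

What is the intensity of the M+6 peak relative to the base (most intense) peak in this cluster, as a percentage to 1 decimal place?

(0.5721 + 0.4279)^4 gives M 0.1071, M+2 0.3205, M+4 0.3596, M+6 0.1793, M+8 0.0335; the largest is M+4.
P(M+4) = C(4,2) × 0.5721^2 × 0.4279^2 = 6 × 0.32729841 × 0.18309841 = 0.359567 (base)
P(M+6) = C(4,3) × 0.5721^1 × 0.4279^3 = 4 × 0.5721 × 0.07834781 = 0.179291
Relative intensity = 0.179291 / 0.359567 × 100 = 49.9

49.9%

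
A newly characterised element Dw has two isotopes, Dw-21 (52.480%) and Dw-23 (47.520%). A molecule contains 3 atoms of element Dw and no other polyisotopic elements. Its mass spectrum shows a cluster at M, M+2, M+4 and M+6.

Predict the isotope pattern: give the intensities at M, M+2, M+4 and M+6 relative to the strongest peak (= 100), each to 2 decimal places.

36.81 : 100.00 : 90.55 : 27.33

Each Dw atom is independently Dw-21 (p = 0.52480) or Dw-23 (q = 0.47520); the cluster is the binomial expansion (p + q)^3.
P(M) = 0.52480^3 = 0.144538
P(M+2) = 3 × 0.52480^2 × 0.47520^1 = 0.392632
P(M+4) = 3 × 0.52480^1 × 0.47520^2 = 0.355523
P(M+6) = 0.47520^3 = 0.107307
The M+2 peak is largest (0.392632); scaling to 100 gives 36.81 : 100.00 : 90.55 : 27.33.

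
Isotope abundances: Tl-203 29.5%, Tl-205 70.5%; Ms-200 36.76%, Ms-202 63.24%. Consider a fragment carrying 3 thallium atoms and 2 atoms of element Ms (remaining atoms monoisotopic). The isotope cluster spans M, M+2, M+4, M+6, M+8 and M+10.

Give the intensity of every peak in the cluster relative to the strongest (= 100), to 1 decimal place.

Thallium pattern (n=3): 0.02567237 : 0.18405787 : 0.43986713 : 0.35040263
Element Ms pattern (n=2): 0.13512976 : 0.46494048 : 0.39992976
Convolve the two distributions (both contribute in 2-u steps):
  M: 0.02567237×0.13512976 = 0.003469
  M+2: 0.02567237×0.46494048 + 0.18405787×0.13512976 = 0.036808
  M+4: 0.02567237×0.39992976 + 0.18405787×0.46494048 + 0.43986713×0.13512976 = 0.155282
  M+6: 0.18405787×0.39992976 + 0.43986713×0.46494048 + 0.35040263×0.13512976 = 0.325472
  M+8: 0.43986713×0.39992976 + 0.35040263×0.46494048 = 0.338832
  M+10: 0.35040263×0.39992976 = 0.140136
Scale to base peak (0.338832) = 100: 1.0 : 10.9 : 45.8 : 96.1 : 100.0 : 41.4

1.0 : 10.9 : 45.8 : 96.1 : 100.0 : 41.4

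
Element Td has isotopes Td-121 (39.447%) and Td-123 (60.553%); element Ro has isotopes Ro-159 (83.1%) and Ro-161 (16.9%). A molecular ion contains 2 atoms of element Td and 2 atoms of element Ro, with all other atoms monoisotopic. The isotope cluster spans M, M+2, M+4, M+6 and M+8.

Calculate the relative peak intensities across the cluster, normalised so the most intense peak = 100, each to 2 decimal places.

27.42 : 95.35 : 100.00 : 29.77 : 2.67

Element Td pattern (n=2): 0.15560658 : 0.47772684 : 0.36666658
Element Ro pattern (n=2): 0.690561 : 0.280878 : 0.028561
Convolve the two distributions (both contribute in 2-u steps):
  M: 0.15560658×0.690561 = 0.107456
  M+2: 0.15560658×0.280878 + 0.47772684×0.690561 = 0.373606
  M+4: 0.15560658×0.028561 + 0.47772684×0.280878 + 0.36666658×0.690561 = 0.391833
  M+6: 0.47772684×0.028561 + 0.36666658×0.280878 = 0.116633
  M+8: 0.36666658×0.028561 = 0.010472
Scale to base peak (0.391833) = 100: 27.42 : 95.35 : 100.00 : 29.77 : 2.67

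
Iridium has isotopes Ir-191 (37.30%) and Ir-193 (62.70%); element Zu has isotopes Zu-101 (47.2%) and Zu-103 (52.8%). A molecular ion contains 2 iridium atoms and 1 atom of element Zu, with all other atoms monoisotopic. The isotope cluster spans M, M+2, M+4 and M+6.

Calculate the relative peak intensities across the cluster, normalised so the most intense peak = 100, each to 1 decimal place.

15.2 : 68.0 : 100.0 : 48.0

Iridium pattern (n=2): 0.139129 : 0.467742 : 0.393129
Element Zu pattern (n=1): 0.4720 : 0.5280
Convolve the two distributions (both contribute in 2-u steps):
  M: 0.139129×0.4720 = 0.065669
  M+2: 0.139129×0.5280 + 0.467742×0.4720 = 0.294234
  M+4: 0.467742×0.5280 + 0.393129×0.4720 = 0.432525
  M+6: 0.393129×0.5280 = 0.207572
Scale to base peak (0.432525) = 100: 15.2 : 68.0 : 100.0 : 48.0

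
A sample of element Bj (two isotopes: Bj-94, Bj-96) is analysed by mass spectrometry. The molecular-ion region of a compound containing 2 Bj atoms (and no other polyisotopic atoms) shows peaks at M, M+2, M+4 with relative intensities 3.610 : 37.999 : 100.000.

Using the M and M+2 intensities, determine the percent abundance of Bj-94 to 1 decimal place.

16.0%

If p is the fraction of Bj that is Bj-94, then I(M+2)/I(M) = [C(2,1)·p^1·(1−p)] / p^2 = 2·(1−p)/p = 37.999/3.610 = 10.5260
(1−p)/p = 10.5260/2 = 5.2630  ⇒  p = 1/(1 + 5.2630) = 0.1597
Bj-94: 16.0%, Bj-96: 84.0%.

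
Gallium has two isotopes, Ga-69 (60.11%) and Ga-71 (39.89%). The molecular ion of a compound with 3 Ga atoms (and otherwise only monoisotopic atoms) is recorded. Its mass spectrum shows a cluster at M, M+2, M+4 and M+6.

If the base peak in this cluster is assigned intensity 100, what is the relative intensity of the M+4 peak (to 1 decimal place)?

66.4

Binomial terms of (0.6011 + 0.3989)^3: M 0.2172, M+2 0.4324, M+4 0.2869, M+6 0.0635 → M+2 is the base peak.
P(M+2) = C(3,1) × 0.6011^2 × 0.3989^1 = 3 × 0.36132121 × 0.3989 = 0.432393 (base)
P(M+4) = C(3,2) × 0.6011^1 × 0.3989^2 = 3 × 0.6011 × 0.15912121 = 0.286943
Relative intensity = 0.286943 / 0.432393 × 100 = 66.4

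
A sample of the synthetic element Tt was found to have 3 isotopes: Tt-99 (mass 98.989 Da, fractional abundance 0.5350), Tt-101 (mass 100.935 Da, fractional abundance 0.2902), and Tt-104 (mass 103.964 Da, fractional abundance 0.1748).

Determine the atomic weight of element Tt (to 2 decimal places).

100.42 Da

The abundance-weighted mean is 0.5350 × 98.989 + 0.2902 × 100.935 + 0.1748 × 103.964
= 52.9591 + 29.2913 + 18.1729 = 100.4233 Da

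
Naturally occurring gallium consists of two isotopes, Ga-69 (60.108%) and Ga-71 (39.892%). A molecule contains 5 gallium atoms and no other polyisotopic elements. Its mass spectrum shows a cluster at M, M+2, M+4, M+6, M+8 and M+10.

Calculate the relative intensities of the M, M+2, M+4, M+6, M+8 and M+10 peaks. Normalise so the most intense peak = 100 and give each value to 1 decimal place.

The 5 Ga atoms are independent, so intensities follow the terms of (0.60108 + 0.39892)^5.
P(M) = 0.60108^5 = 0.078462
P(M+2) = 5 × 0.60108^4 × 0.39892^1 = 0.260366
P(M+4) = 10 × 0.60108^3 × 0.39892^2 = 0.345596
P(M+6) = 10 × 0.60108^2 × 0.39892^3 = 0.229362
P(M+8) = 5 × 0.60108^1 × 0.39892^4 = 0.076111
P(M+10) = 0.39892^5 = 0.010103
The M+4 peak is largest (0.345596); scaling to 100 gives 22.7 : 75.3 : 100.0 : 66.4 : 22.0 : 2.9.

22.7 : 75.3 : 100.0 : 66.4 : 22.0 : 2.9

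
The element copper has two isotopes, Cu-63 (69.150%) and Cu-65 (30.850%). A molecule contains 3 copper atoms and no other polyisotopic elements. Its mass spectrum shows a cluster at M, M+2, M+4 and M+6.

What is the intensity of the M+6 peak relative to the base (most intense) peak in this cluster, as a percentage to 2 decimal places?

6.63%

Binomial terms of (0.69150 + 0.30850)^3: M 0.3307, M+2 0.4425, M+4 0.1974, M+6 0.0294 → M+2 is the base peak.
P(M+2) = C(3,1) × 0.69150^2 × 0.30850^1 = 3 × 0.47817225 × 0.3085 = 0.442548 (base)
P(M+6) = C(3,3) × 0.69150^0 × 0.30850^3 = 1 × 1.0000 × 0.02936064 = 0.029361
Relative intensity = 0.029361 / 0.442548 × 100 = 6.63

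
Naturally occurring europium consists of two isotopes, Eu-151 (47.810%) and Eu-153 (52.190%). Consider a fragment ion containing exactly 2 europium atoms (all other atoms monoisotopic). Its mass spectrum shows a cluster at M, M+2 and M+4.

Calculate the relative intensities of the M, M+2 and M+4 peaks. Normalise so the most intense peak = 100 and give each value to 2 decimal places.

Each Eu atom is independently Eu-151 (p = 0.47810) or Eu-153 (q = 0.52190); the cluster is the binomial expansion (p + q)^2.
P(M) = 0.47810^2 = 0.228580
P(M+2) = 2 × 0.47810^1 × 0.52190^1 = 0.499041
P(M+4) = 0.52190^2 = 0.272380
The M+2 peak is largest (0.499041); scaling to 100 gives 45.80 : 100.00 : 54.58.

45.80 : 100.00 : 54.58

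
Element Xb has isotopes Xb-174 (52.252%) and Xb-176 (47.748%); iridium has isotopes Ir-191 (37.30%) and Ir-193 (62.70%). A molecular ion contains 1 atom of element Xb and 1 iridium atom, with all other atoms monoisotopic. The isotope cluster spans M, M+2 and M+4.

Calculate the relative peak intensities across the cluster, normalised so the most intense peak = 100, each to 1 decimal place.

38.5 : 100.0 : 59.2

Element Xb pattern (n=1): 0.52252 : 0.47748
Iridium pattern (n=1): 0.3730 : 0.6270
Convolve the two distributions (both contribute in 2-u steps):
  M: 0.52252×0.3730 = 0.194900
  M+2: 0.52252×0.6270 + 0.47748×0.3730 = 0.505720
  M+4: 0.47748×0.6270 = 0.299380
Scale to base peak (0.505720) = 100: 38.5 : 100.0 : 59.2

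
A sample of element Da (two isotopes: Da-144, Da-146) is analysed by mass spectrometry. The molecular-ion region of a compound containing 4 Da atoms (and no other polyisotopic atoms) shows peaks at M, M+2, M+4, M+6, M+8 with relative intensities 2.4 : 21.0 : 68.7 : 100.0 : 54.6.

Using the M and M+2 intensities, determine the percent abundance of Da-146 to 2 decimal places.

If p is the fraction of Da that is Da-144, then I(M+2)/I(M) = [C(4,1)·p^3·(1−p)] / p^4 = 4·(1−p)/p = 21.0/2.4 = 8.7500
(1−p)/p = 8.7500/4 = 2.1875  ⇒  p = 1/(1 + 2.1875) = 0.3137
Da-144: 31.37%, Da-146: 68.63%.

68.63%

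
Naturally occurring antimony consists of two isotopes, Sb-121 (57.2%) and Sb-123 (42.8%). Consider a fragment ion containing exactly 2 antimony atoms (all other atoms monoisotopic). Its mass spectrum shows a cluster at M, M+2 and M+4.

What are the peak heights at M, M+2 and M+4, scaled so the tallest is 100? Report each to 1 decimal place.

66.8 : 100.0 : 37.4

The 2 Sb atoms are independent, so intensities follow the terms of (0.572 + 0.428)^2.
P(M) = 0.572^2 = 0.327184
P(M+2) = 2 × 0.572^1 × 0.428^1 = 0.489632
P(M+4) = 0.428^2 = 0.183184
The M+2 peak is largest (0.489632); scaling to 100 gives 66.8 : 100.0 : 37.4.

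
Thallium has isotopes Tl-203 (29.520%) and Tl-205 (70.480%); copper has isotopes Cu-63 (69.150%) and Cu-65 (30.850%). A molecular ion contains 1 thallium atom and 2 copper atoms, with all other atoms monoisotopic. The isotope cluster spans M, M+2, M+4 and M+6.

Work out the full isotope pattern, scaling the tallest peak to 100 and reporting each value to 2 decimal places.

Thallium pattern (n=1): 0.2952 : 0.7048
Copper pattern (n=2): 0.47817225 : 0.4266555 : 0.09517225
Convolve the two distributions (both contribute in 2-u steps):
  M: 0.2952×0.47817225 = 0.141156
  M+2: 0.2952×0.4266555 + 0.7048×0.47817225 = 0.462965
  M+4: 0.2952×0.09517225 + 0.7048×0.4266555 = 0.328802
  M+6: 0.7048×0.09517225 = 0.067077
Scale to base peak (0.462965) = 100: 30.49 : 100.00 : 71.02 : 14.49

30.49 : 100.00 : 71.02 : 14.49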